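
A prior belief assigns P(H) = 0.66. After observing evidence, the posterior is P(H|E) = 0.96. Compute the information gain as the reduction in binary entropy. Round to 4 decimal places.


H(prior) = -0.66*log2(0.66) - 0.34*log2(0.34)
= 0.9248
H(post) = -0.96*log2(0.96) - 0.04*log2(0.04)
= 0.2423
IG = 0.9248 - 0.2423 = 0.6825

0.6825


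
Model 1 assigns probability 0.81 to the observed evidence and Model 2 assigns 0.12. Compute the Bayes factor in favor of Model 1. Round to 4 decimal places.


BF = P(data|M1) / P(data|M2)
= 0.81 / 0.12 = 6.75

6.75


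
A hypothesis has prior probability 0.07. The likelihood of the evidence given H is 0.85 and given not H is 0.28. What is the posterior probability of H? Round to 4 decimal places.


Using Bayes' theorem:
P(E) = 0.07 * 0.85 + 0.93 * 0.28
P(E) = 0.3199
P(H|E) = (0.07 * 0.85) / 0.3199 = 0.186

0.186


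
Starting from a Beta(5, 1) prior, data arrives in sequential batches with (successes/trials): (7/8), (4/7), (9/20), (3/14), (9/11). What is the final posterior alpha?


In sequential Bayesian updating, we sum all successes.
Total successes = 32
Final alpha = 5 + 32 = 37

37


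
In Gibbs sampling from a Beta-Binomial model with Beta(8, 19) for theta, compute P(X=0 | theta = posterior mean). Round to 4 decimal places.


Posterior mean = alpha/(alpha+beta) = 8/27 = 0.2963
P(X=0|theta=mean) = 1 - theta = 0.7037

0.7037


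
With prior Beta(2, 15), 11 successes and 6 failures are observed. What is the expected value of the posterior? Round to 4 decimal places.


Posterior = Beta(13, 21)
E[theta] = alpha/(alpha+beta)
= 13/34 = 0.3824

0.3824


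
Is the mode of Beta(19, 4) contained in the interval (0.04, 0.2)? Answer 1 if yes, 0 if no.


Mode = (a-1)/(a+b-2) = 18/21 = 0.8571
Interval: (0.04, 0.2)
Contains mode? 0

0


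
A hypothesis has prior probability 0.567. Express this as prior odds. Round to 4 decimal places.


Odds = P(H) / P(not H) = 0.567 / 0.433
= 1.3095

1.3095


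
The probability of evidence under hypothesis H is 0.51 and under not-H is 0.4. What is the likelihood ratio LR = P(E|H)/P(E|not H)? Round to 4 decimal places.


LR = 0.51 / 0.4
= 1.275

1.275


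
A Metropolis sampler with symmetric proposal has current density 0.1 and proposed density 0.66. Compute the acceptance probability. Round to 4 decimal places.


For symmetric proposals, acceptance = min(1, pi(x*)/pi(x))
= min(1, 0.66/0.1)
= min(1, 6.6) = 1.0

1.0


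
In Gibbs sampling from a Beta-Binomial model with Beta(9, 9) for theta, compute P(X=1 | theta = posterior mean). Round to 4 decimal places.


Posterior mean = alpha/(alpha+beta) = 9/18 = 0.5
P(X=1|theta=mean) = theta = 0.5

0.5


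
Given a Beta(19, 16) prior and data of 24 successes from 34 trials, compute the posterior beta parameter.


Number of failures = 34 - 24 = 10
Posterior beta = 16 + 10 = 26

26


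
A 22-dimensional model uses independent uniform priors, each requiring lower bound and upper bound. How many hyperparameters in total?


Per parameter: 2 (lower bound and upper bound).
Total = 22 * 2 = 44

44


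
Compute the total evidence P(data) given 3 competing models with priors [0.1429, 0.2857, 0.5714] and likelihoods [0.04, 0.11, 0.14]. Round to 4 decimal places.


Marginal likelihood = sum P(model_i) * P(data|model_i)
Model 1: 0.1429 * 0.04 = 0.0057
Model 2: 0.2857 * 0.11 = 0.0314
Model 3: 0.5714 * 0.14 = 0.08
Total = 0.1171

0.1171


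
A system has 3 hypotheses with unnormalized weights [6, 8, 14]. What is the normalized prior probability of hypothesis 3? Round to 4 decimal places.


The normalized prior is the weight divided by the total.
Total weight = 28
P(H3) = 14 / 28 = 0.5

0.5


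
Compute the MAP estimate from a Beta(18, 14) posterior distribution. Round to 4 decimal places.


MAP = mode of Beta distribution
= (alpha - 1)/(alpha + beta - 2)
= (18-1)/(18+14-2)
= 17/30 = 0.5667

0.5667


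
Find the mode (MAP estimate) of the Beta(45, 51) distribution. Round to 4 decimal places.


For Beta(a,b) with a,b > 1:
Mode = (a-1)/(a+b-2) = (45-1)/(96-2)
= 44/94 = 0.4681

0.4681


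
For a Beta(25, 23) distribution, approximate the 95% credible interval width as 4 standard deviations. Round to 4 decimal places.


Variance of Beta(a,b) = ab / ((a+b)^2 * (a+b+1))
= 25*23 / ((48)^2 * 49)
= 0.0051
SD = sqrt(0.0051) = 0.0714
Width = 4 * SD = 0.2855

0.2855


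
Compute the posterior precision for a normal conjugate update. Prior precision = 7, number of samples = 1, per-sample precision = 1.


tau_post = tau_0 + n * tau
= 7 + 1 * 1 = 8

8


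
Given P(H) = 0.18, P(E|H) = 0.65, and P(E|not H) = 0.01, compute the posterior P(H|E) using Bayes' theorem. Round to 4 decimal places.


By Bayes' theorem: P(H|E) = P(E|H)*P(H) / P(E)
P(E) = P(E|H)*P(H) + P(E|not H)*P(not H)
P(E) = 0.65*0.18 + 0.01*0.82 = 0.1252
P(H|E) = 0.65*0.18 / 0.1252 = 0.9345

0.9345


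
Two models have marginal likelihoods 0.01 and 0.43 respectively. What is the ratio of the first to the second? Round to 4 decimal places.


Evidence ratio = 0.01 / 0.43
= 0.0233

0.0233


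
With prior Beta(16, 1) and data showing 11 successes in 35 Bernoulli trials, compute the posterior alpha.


Conjugate update: alpha_posterior = alpha_prior + k
= 16 + 11 = 27

27


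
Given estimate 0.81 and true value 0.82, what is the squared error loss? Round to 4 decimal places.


Squared error = (estimate - true)^2
Difference = -0.01
Loss = -0.01^2 = 0.0001

0.0001


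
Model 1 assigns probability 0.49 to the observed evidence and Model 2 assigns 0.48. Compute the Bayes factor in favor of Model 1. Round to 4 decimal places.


BF = P(data|M1) / P(data|M2)
= 0.49 / 0.48 = 1.0208

1.0208


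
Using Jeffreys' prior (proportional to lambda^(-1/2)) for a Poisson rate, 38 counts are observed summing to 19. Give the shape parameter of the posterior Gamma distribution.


Conjugate update: Gamma(prior_shape + S, prior_rate + n).
Prior shape = 0.5, prior rate = 0.
Posterior shape = 0.5 + S = 0.5 + 19 = 19.5

19.5


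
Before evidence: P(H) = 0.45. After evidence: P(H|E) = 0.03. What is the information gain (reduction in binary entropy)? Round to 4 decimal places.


Prior entropy = 0.9928
Posterior entropy = 0.1944
Information gain = 0.9928 - 0.1944 = 0.7984

0.7984


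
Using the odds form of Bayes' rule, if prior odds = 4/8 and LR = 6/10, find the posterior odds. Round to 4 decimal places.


Bayes' rule in odds form: posterior odds = prior odds * LR
= (4 * 6) / (8 * 10)
= 24/80 = 0.3

0.3


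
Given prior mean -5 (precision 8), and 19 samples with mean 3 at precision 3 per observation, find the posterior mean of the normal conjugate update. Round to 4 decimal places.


The posterior mean is a precision-weighted average of prior and data.
Post. prec. = 8 + 57 = 65
Post. mean = (-40 + 171)/65 = 131/65 = 2.0154

2.0154


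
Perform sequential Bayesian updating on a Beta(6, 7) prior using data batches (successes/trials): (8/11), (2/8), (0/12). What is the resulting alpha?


Accumulate successes: 10
Posterior alpha = prior alpha + sum of successes
= 6 + 10 = 16

16


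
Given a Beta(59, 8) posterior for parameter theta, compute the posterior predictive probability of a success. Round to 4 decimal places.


For a Beta-Bernoulli model, the predictive probability is the mean:
P(success) = 59/(59+8) = 59/67 = 0.8806

0.8806


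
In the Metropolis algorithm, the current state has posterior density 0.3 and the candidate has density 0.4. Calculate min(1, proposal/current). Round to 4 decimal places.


Ratio = 0.4/0.3 = 1.3333
Acceptance probability = min(1, 1.3333)
= 1.0

1.0


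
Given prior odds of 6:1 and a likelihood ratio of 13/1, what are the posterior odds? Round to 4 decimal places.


Posterior odds = prior odds * LR
Prior odds = 6/1 = 6.0
LR = 13/1 = 13.0
Posterior odds = 6.0 * 13.0 = 78.0

78.0


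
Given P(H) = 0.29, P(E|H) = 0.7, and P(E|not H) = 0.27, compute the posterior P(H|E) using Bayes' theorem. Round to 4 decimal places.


By Bayes' theorem: P(H|E) = P(E|H)*P(H) / P(E)
P(E) = P(E|H)*P(H) + P(E|not H)*P(not H)
P(E) = 0.7*0.29 + 0.27*0.71 = 0.3947
P(H|E) = 0.7*0.29 / 0.3947 = 0.5143

0.5143


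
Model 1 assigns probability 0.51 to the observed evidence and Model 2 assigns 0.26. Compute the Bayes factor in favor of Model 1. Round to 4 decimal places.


BF = P(data|M1) / P(data|M2)
= 0.51 / 0.26 = 1.9615

1.9615


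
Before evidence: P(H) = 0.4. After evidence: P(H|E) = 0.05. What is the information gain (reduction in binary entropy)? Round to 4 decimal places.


Prior entropy = 0.971
Posterior entropy = 0.2864
Information gain = 0.971 - 0.2864 = 0.6846

0.6846


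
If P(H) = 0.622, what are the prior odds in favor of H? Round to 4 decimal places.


Prior odds = P(H) / (1 - P(H))
= 0.622 / 0.378
= 1.6455

1.6455


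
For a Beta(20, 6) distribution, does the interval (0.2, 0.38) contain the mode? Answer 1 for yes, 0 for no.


Mode of Beta(a,b) = (a-1)/(a+b-2)
= (20-1)/(20+6-2) = 0.7917
Check: 0.2 <= 0.7917 <= 0.38?
Result: 0

0


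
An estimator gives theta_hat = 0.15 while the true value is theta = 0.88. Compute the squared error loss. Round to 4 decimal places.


The squared error loss is (theta_hat - theta)^2
= (0.15 - 0.88)^2
= (-0.73)^2 = 0.5329

0.5329


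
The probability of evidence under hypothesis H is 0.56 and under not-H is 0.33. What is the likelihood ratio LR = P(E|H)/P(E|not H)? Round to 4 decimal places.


LR = 0.56 / 0.33
= 1.697

1.697


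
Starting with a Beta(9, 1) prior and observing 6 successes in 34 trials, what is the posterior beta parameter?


Posterior beta = prior beta + failures
Failures = 34 - 6 = 28
beta_post = 1 + 28 = 29

29


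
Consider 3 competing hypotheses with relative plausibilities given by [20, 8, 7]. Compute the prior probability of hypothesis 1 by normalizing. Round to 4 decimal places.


Sum of weights = 20 + 8 + 7 = 35
Normalized prior for H1 = 20 / 35
= 0.5714

0.5714


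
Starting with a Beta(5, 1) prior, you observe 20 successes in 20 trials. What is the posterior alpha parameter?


For a Beta-Binomial conjugate model:
Posterior alpha = prior alpha + number of successes
= 5 + 20 = 25

25


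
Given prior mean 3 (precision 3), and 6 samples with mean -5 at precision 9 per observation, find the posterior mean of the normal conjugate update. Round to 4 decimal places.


The posterior mean is a precision-weighted average of prior and data.
Post. prec. = 3 + 54 = 57
Post. mean = (9 + -270)/57 = -261/57 = -4.5789

-4.5789


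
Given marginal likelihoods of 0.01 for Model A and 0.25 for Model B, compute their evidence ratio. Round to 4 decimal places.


Ratio = ML(A) / ML(B) = 0.01/0.25
= 0.04

0.04


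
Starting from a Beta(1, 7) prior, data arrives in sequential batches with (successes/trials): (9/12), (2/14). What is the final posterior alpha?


In sequential Bayesian updating, we sum all successes.
Total successes = 11
Final alpha = 1 + 11 = 12

12


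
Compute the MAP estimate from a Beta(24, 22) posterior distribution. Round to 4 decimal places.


MAP = mode of Beta distribution
= (alpha - 1)/(alpha + beta - 2)
= (24-1)/(24+22-2)
= 23/44 = 0.5227

0.5227


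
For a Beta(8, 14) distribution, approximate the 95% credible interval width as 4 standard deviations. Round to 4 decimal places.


Variance of Beta(a,b) = ab / ((a+b)^2 * (a+b+1))
= 8*14 / ((22)^2 * 23)
= 0.0101
SD = sqrt(0.0101) = 0.1003
Width = 4 * SD = 0.4012

0.4012


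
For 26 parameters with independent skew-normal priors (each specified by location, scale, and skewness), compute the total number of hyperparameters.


A skew-normal prior has 3 hyperparameters per parameter.
Total = 26 * 3 = 78

78


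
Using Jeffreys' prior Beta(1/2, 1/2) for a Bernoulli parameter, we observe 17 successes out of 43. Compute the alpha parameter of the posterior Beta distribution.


Conjugate update: Beta(0.5 + k, 0.5 + n - k).
k = 17, n - k = 26
Posterior alpha = 0.5 + k = 0.5 + 17 = 17.5

17.5


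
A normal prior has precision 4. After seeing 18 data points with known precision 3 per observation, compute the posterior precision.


In the conjugate normal model, precisions add:
tau_posterior = tau_prior + n * tau_data
= 4 + 18*3 = 58

58


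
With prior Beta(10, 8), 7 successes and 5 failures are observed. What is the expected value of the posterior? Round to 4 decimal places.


Posterior = Beta(17, 13)
E[theta] = alpha/(alpha+beta)
= 17/30 = 0.5667

0.5667


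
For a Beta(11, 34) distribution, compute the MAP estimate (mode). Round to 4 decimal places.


MAP = mode = (a-1)/(a+b-2)
= (11-1)/(11+34-2)
= 10/43 = 0.2326

0.2326


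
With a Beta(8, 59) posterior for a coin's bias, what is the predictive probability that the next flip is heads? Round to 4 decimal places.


The predictive probability equals the posterior mean.
P(next = heads) = alpha / (alpha + beta)
= 8 / 67 = 0.1194

0.1194


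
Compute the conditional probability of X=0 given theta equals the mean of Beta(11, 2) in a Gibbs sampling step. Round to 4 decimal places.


Mean of Beta(11, 2) = 0.8462
P(X=0 | theta=0.8462) = 0.1538

0.1538


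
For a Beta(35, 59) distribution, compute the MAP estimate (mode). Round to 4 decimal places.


MAP = mode = (a-1)/(a+b-2)
= (35-1)/(35+59-2)
= 34/92 = 0.3696

0.3696


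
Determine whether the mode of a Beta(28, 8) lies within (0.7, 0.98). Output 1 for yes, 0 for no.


First find the mode: (a-1)/(a+b-2) = 0.7941
Is 0.7941 in (0.7, 0.98)? 1

1


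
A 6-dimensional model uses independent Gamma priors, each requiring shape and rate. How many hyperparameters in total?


Per parameter: 2 (shape and rate).
Total = 6 * 2 = 12

12


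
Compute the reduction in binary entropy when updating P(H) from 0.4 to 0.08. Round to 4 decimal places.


H_before = -p*log2(p) - (1-p)*log2(1-p) for p=0.4: 0.971
H_after for p=0.08: 0.4022
Reduction = 0.971 - 0.4022 = 0.5688

0.5688


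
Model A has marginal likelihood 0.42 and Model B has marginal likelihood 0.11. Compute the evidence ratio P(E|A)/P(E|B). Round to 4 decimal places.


Evidence ratio = P(E|A) / P(E|B)
= 0.42 / 0.11
= 3.8182

3.8182


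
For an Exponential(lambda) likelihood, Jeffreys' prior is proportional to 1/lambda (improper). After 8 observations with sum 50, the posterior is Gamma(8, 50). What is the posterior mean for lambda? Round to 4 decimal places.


Posterior = Gamma(n, sum_x) = Gamma(8, 50)
Posterior mean = shape/rate = 8/50
= 0.16

0.16


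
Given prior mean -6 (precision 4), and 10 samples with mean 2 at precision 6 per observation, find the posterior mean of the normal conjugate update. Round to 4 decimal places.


The posterior mean is a precision-weighted average of prior and data.
Post. prec. = 4 + 60 = 64
Post. mean = (-24 + 120)/64 = 96/64 = 1.5

1.5


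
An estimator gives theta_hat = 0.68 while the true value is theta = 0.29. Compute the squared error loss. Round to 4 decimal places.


The squared error loss is (theta_hat - theta)^2
= (0.68 - 0.29)^2
= (0.39)^2 = 0.1521

0.1521


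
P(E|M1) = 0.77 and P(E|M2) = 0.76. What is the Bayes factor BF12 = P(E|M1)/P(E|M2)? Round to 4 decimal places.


Bayes factor BF12 = P(E|M1) / P(E|M2)
= 0.77 / 0.76
= 1.0132

1.0132


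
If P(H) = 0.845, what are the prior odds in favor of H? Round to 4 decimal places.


Prior odds = P(H) / (1 - P(H))
= 0.845 / 0.155
= 5.4516

5.4516


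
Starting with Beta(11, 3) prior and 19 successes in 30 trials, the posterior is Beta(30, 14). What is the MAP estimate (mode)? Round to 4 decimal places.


The mode of Beta(a, b) when a > 1 and b > 1 is (a-1)/(a+b-2)
= (30 - 1) / (30 + 14 - 2)
= 29 / 42
= 0.6905

0.6905


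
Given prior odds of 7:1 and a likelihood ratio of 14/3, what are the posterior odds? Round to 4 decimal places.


Posterior odds = prior odds * LR
Prior odds = 7/1 = 7.0
LR = 14/3 = 4.6667
Posterior odds = 7.0 * 4.6667 = 32.6667

32.6667


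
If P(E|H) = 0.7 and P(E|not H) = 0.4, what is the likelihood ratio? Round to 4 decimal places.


Likelihood ratio = P(E|H) / P(E|not H)
= 0.7 / 0.4
= 1.75

1.75


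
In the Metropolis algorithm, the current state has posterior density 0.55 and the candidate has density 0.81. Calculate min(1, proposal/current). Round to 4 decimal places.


Ratio = 0.81/0.55 = 1.4727
Acceptance probability = min(1, 1.4727)
= 1.0

1.0


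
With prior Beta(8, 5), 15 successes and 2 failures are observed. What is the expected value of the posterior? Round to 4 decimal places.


Posterior = Beta(23, 7)
E[theta] = alpha/(alpha+beta)
= 23/30 = 0.7667

0.7667


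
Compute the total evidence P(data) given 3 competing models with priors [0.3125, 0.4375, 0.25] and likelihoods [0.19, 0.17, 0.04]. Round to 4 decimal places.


Marginal likelihood = sum P(model_i) * P(data|model_i)
Model 1: 0.3125 * 0.19 = 0.0594
Model 2: 0.4375 * 0.17 = 0.0744
Model 3: 0.25 * 0.04 = 0.01
Total = 0.1438

0.1438


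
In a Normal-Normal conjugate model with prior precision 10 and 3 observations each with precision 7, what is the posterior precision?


Posterior precision = prior precision + n * observation precision
= 10 + 3 * 7
= 10 + 21 = 31

31


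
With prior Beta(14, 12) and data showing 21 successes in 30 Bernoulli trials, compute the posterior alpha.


Conjugate update: alpha_posterior = alpha_prior + k
= 14 + 21 = 35

35


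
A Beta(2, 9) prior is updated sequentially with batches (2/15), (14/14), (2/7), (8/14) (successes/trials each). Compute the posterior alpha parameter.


Sequential conjugate updating is equivalent to a single batch update.
Total successes across all batches = 26
alpha_posterior = alpha_prior + total_successes = 2 + 26
= 28

28


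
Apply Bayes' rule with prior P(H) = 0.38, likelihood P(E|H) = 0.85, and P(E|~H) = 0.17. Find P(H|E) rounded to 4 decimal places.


Step 1: Compute marginal P(E) = P(E|H)P(H) + P(E|~H)P(~H)
= 0.85*0.38 + 0.17*0.62 = 0.4284
Step 2: P(H|E) = P(E|H)P(H)/P(E) = 0.323/0.4284
= 0.754

0.754


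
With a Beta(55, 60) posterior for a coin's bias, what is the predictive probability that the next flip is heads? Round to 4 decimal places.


The predictive probability equals the posterior mean.
P(next = heads) = alpha / (alpha + beta)
= 55 / 115 = 0.4783

0.4783


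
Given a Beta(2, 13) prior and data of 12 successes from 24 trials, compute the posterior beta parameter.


Number of failures = 24 - 12 = 12
Posterior beta = 13 + 12 = 25

25


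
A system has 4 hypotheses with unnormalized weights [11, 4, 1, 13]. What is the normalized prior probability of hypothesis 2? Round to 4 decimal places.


The normalized prior is the weight divided by the total.
Total weight = 29
P(H2) = 4 / 29 = 0.1379

0.1379


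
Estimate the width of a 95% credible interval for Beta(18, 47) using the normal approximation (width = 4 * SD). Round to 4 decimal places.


For Beta(a,b): Var = ab/((a+b)^2(a+b+1))
Var = 0.003, SD = 0.0551
Approximate 95% CI width = 4 * 0.0551 = 0.2203

0.2203


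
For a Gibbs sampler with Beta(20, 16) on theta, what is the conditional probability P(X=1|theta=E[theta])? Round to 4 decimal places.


E[theta] = 20/(20+16) = 0.5556
P(X=1|theta) = theta = 0.5556

0.5556


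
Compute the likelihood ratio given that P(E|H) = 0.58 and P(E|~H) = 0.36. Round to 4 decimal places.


LR = P(E|H) / P(E|~H)
= 0.58 / 0.36 = 1.6111

1.6111


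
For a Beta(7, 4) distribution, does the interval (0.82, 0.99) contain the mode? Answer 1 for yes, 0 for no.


Mode of Beta(a,b) = (a-1)/(a+b-2)
= (7-1)/(7+4-2) = 0.6667
Check: 0.82 <= 0.6667 <= 0.99?
Result: 0

0


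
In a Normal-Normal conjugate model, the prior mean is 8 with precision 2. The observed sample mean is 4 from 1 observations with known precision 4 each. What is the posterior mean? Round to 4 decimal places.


Posterior precision = tau0 + n*tau = 2 + 1*4 = 6
Posterior mean = (tau0*mu0 + n*tau*xbar) / posterior_precision
= (2*8 + 1*4*4) / 6
= 32 / 6 = 5.3333

5.3333


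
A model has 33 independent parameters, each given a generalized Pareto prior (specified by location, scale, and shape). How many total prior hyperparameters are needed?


Each generalized Pareto prior needs 3 hyperparameters (location, scale, and shape).
Total = 3 * 33 = 99

99


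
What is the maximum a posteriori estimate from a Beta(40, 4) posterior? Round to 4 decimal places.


The MAP estimate equals the mode of the distribution.
Mode of Beta(a,b) = (a-1)/(a+b-2)
= 39/42
= 0.9286

0.9286


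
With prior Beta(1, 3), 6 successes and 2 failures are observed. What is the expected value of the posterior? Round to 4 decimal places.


Posterior = Beta(7, 5)
E[theta] = alpha/(alpha+beta)
= 7/12 = 0.5833

0.5833


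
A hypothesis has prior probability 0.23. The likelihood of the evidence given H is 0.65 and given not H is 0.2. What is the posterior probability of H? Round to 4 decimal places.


Using Bayes' theorem:
P(E) = 0.23 * 0.65 + 0.77 * 0.2
P(E) = 0.3035
P(H|E) = (0.23 * 0.65) / 0.3035 = 0.4926

0.4926


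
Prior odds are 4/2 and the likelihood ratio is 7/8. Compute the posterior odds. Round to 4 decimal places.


Posterior odds = prior odds * likelihood ratio
= (4/2) * (7/8)
= 28 / 16
= 1.75

1.75


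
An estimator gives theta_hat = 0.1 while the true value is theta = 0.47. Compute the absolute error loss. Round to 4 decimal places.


The absolute error loss is |theta_hat - theta|
= |0.1 - 0.47|
= 0.37

0.37


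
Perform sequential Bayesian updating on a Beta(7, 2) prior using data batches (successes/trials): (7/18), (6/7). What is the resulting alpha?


Accumulate successes: 13
Posterior alpha = prior alpha + sum of successes
= 7 + 13 = 20

20


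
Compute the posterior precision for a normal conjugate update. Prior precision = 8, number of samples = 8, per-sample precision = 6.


tau_post = tau_0 + n * tau
= 8 + 8 * 6 = 56

56


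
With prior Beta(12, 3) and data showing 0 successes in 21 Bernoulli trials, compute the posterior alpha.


Conjugate update: alpha_posterior = alpha_prior + k
= 12 + 0 = 12

12


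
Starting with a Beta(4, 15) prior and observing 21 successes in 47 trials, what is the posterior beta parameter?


Posterior beta = prior beta + failures
Failures = 47 - 21 = 26
beta_post = 15 + 26 = 41

41


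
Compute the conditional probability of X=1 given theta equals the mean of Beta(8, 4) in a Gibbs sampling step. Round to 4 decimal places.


Mean of Beta(8, 4) = 0.6667
P(X=1 | theta=0.6667) = 0.6667

0.6667


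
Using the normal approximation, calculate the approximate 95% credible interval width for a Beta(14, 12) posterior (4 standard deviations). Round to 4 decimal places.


Var(Beta) = 14*12/(26^2 * 27) = 0.0092
SD = 0.0959
Width ~ 4*SD = 0.3838

0.3838


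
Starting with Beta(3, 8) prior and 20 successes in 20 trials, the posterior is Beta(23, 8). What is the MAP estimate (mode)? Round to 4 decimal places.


The mode of Beta(a, b) when a > 1 and b > 1 is (a-1)/(a+b-2)
= (23 - 1) / (23 + 8 - 2)
= 22 / 29
= 0.7586

0.7586


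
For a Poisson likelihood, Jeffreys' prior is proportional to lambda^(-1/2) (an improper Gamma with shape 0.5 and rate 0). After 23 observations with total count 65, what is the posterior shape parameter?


Jeffreys' prior for Poisson is proportional to lambda^(-1/2).
Posterior is Gamma(0.5 + S, 0 + n) = Gamma(0.5 + 65, 23).
Posterior shape = 0.5 + S = 0.5 + 65 = 65.5

65.5


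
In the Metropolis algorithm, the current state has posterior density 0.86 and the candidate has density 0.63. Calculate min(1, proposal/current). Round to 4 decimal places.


Ratio = 0.63/0.86 = 0.7326
Acceptance probability = min(1, 0.7326)
= 0.7326

0.7326


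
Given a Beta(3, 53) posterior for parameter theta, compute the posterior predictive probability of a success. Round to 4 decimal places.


For a Beta-Bernoulli model, the predictive probability is the mean:
P(success) = 3/(3+53) = 3/56 = 0.0536

0.0536


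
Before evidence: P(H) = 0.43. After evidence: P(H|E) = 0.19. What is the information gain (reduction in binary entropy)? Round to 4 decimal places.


Prior entropy = 0.9858
Posterior entropy = 0.7015
Information gain = 0.9858 - 0.7015 = 0.2843

0.2843


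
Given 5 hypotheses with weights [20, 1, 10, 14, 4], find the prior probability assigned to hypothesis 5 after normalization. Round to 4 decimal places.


To normalize, divide each weight by the sum of all weights.
Sum = 49
Prior(H5) = 4/49 = 0.0816

0.0816


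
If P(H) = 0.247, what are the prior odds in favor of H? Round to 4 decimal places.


Prior odds = P(H) / (1 - P(H))
= 0.247 / 0.753
= 0.328

0.328


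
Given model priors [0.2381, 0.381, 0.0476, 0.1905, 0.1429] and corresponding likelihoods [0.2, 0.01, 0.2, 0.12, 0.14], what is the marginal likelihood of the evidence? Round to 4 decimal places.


P(E) = sum_i P(M_i) P(E|M_i)
= 0.0476 + 0.0038 + 0.0095 + 0.0229 + 0.02
= 0.1038

0.1038


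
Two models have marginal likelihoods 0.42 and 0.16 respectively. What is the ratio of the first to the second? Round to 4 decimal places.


Evidence ratio = 0.42 / 0.16
= 2.625

2.625


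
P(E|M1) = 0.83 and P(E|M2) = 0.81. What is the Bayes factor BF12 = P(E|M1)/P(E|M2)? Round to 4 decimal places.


Bayes factor BF12 = P(E|M1) / P(E|M2)
= 0.83 / 0.81
= 1.0247

1.0247


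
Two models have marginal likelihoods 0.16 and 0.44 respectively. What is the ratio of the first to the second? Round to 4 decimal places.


Evidence ratio = 0.16 / 0.44
= 0.3636

0.3636


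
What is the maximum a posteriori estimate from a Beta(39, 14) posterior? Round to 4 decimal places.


The MAP estimate equals the mode of the distribution.
Mode of Beta(a,b) = (a-1)/(a+b-2)
= 38/51
= 0.7451

0.7451


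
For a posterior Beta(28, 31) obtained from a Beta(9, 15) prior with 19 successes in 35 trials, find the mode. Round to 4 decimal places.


Mode = (alpha - 1) / (alpha + beta - 2)
= 27 / 57
= 0.4737

0.4737


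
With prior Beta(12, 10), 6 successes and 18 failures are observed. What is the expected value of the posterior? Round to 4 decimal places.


Posterior = Beta(18, 28)
E[theta] = alpha/(alpha+beta)
= 18/46 = 0.3913

0.3913


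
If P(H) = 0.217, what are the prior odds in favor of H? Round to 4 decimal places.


Prior odds = P(H) / (1 - P(H))
= 0.217 / 0.783
= 0.2771

0.2771


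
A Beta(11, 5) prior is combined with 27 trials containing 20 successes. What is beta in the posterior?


In conjugate updating:
beta_posterior = beta_prior + (n - k)
= 5 + (27 - 20)
= 5 + 7 = 12

12


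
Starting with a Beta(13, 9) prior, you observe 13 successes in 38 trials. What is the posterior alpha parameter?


For a Beta-Binomial conjugate model:
Posterior alpha = prior alpha + number of successes
= 13 + 13 = 26

26


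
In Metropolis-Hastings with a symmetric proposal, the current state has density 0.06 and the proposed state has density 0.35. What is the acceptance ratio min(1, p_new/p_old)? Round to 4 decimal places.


Ratio = p_new / p_old = 0.35 / 0.06 = 5.8333
Acceptance = min(1, 5.8333) = 1.0

1.0


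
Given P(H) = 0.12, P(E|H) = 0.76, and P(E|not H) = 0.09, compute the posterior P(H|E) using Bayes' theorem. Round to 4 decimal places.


By Bayes' theorem: P(H|E) = P(E|H)*P(H) / P(E)
P(E) = P(E|H)*P(H) + P(E|not H)*P(not H)
P(E) = 0.76*0.12 + 0.09*0.88 = 0.1704
P(H|E) = 0.76*0.12 / 0.1704 = 0.5352

0.5352


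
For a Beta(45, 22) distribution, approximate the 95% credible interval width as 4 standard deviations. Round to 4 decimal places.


Variance of Beta(a,b) = ab / ((a+b)^2 * (a+b+1))
= 45*22 / ((67)^2 * 68)
= 0.0032
SD = sqrt(0.0032) = 0.0569
Width = 4 * SD = 0.2278

0.2278


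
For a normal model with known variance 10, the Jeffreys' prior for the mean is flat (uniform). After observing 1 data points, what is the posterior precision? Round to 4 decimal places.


Jeffreys' prior for normal mean (known variance) is flat.
Prior precision = 0.
Posterior precision = prior_prec + n/sigma^2 = 0 + 1/10
= 0.1

0.1


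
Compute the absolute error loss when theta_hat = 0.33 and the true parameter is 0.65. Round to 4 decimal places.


L = |theta_hat - theta_true|
= |0.33 - 0.65| = 0.32

0.32


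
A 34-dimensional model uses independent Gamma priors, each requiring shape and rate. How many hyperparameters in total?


Per parameter: 2 (shape and rate).
Total = 34 * 2 = 68

68


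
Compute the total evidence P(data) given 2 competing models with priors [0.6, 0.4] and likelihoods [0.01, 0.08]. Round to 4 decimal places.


Marginal likelihood = sum P(model_i) * P(data|model_i)
Model 1: 0.6 * 0.01 = 0.006
Model 2: 0.4 * 0.08 = 0.032
Total = 0.038

0.038


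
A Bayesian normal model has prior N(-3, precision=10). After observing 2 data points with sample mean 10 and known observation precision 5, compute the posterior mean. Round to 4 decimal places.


Posterior mean = (prior_precision * prior_mean + n * data_precision * data_mean) / (prior_precision + n * data_precision)
Numerator = 10*-3 + 2*5*10 = 70
Denominator = 10 + 2*5 = 20
Posterior mean = 3.5

3.5


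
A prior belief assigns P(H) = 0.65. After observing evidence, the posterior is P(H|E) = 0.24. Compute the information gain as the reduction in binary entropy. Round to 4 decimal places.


H(prior) = -0.65*log2(0.65) - 0.35*log2(0.35)
= 0.9341
H(post) = -0.24*log2(0.24) - 0.76*log2(0.76)
= 0.795
IG = 0.9341 - 0.795 = 0.139

0.139


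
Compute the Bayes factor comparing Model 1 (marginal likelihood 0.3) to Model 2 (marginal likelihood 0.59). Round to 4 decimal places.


BF12 = marginal likelihood of M1 / marginal likelihood of M2
= 0.3/0.59
= 0.5085

0.5085


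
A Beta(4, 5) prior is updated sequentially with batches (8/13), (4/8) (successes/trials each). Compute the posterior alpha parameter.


Sequential conjugate updating is equivalent to a single batch update.
Total successes across all batches = 12
alpha_posterior = alpha_prior + total_successes = 4 + 12
= 16

16


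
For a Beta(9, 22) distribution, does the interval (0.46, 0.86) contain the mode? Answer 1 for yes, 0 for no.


Mode of Beta(a,b) = (a-1)/(a+b-2)
= (9-1)/(9+22-2) = 0.2759
Check: 0.46 <= 0.2759 <= 0.86?
Result: 0

0


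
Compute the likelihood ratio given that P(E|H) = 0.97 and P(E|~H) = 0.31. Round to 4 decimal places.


LR = P(E|H) / P(E|~H)
= 0.97 / 0.31 = 3.129

3.129


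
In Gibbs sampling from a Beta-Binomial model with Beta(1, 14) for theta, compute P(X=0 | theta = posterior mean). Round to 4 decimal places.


Posterior mean = alpha/(alpha+beta) = 1/15 = 0.0667
P(X=0|theta=mean) = 1 - theta = 0.9333

0.9333


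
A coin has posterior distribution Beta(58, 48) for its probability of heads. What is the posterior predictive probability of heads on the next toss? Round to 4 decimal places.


Posterior predictive = E[theta] = alpha/(alpha+beta)
= 58/106
= 0.5472

0.5472


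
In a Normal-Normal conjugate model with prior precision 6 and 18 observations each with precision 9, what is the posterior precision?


Posterior precision = prior precision + n * observation precision
= 6 + 18 * 9
= 6 + 162 = 168

168


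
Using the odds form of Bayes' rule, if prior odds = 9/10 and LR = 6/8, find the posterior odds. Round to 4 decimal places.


Bayes' rule in odds form: posterior odds = prior odds * LR
= (9 * 6) / (10 * 8)
= 54/80 = 0.675

0.675


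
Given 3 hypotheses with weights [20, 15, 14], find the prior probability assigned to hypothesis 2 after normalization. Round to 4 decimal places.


To normalize, divide each weight by the sum of all weights.
Sum = 49
Prior(H2) = 15/49 = 0.3061

0.3061


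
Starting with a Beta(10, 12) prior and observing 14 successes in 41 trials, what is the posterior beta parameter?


Posterior beta = prior beta + failures
Failures = 41 - 14 = 27
beta_post = 12 + 27 = 39

39


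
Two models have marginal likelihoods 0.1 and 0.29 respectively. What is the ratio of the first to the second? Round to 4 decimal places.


Evidence ratio = 0.1 / 0.29
= 0.3448

0.3448


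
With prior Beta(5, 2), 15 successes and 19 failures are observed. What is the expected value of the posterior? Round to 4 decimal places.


Posterior = Beta(20, 21)
E[theta] = alpha/(alpha+beta)
= 20/41 = 0.4878

0.4878


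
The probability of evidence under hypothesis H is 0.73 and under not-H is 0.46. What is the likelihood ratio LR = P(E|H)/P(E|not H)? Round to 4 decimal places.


LR = 0.73 / 0.46
= 1.587

1.587


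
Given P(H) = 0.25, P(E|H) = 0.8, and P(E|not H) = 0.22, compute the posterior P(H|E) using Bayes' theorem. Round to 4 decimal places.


By Bayes' theorem: P(H|E) = P(E|H)*P(H) / P(E)
P(E) = P(E|H)*P(H) + P(E|not H)*P(not H)
P(E) = 0.8*0.25 + 0.22*0.75 = 0.365
P(H|E) = 0.8*0.25 / 0.365 = 0.5479

0.5479


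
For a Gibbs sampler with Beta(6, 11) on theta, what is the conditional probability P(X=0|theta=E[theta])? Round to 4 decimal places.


E[theta] = 6/(6+11) = 0.3529
P(X=0|theta) = 1 - theta = 0.6471

0.6471


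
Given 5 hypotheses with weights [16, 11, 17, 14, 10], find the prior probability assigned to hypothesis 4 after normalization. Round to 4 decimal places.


To normalize, divide each weight by the sum of all weights.
Sum = 68
Prior(H4) = 14/68 = 0.2059

0.2059


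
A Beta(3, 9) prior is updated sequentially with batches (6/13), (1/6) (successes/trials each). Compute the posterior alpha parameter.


Sequential conjugate updating is equivalent to a single batch update.
Total successes across all batches = 7
alpha_posterior = alpha_prior + total_successes = 3 + 7
= 10

10


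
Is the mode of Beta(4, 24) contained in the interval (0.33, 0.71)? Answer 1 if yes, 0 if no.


Mode = (a-1)/(a+b-2) = 3/26 = 0.1154
Interval: (0.33, 0.71)
Contains mode? 0

0


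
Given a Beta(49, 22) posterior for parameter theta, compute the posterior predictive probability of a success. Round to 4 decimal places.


For a Beta-Bernoulli model, the predictive probability is the mean:
P(success) = 49/(49+22) = 49/71 = 0.6901

0.6901


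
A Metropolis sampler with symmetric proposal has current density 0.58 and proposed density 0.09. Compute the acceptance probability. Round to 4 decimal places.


For symmetric proposals, acceptance = min(1, pi(x*)/pi(x))
= min(1, 0.09/0.58)
= min(1, 0.1552) = 0.1552

0.1552


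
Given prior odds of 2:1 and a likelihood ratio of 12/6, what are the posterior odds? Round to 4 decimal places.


Posterior odds = prior odds * LR
Prior odds = 2/1 = 2.0
LR = 12/6 = 2.0
Posterior odds = 2.0 * 2.0 = 4.0

4.0


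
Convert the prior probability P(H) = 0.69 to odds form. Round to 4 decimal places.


P(not H) = 1 - 0.69 = 0.31
Odds = 0.69 / 0.31 = 2.2258

2.2258


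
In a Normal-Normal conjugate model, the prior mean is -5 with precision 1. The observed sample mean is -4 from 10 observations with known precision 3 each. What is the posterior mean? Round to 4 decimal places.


Posterior precision = tau0 + n*tau = 1 + 10*3 = 31
Posterior mean = (tau0*mu0 + n*tau*xbar) / posterior_precision
= (1*-5 + 10*3*-4) / 31
= -125 / 31 = -4.0323

-4.0323


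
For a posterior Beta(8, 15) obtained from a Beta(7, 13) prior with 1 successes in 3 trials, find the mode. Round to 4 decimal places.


Mode = (alpha - 1) / (alpha + beta - 2)
= 7 / 21
= 0.3333

0.3333


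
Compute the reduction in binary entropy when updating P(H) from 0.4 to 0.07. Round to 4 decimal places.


H_before = -p*log2(p) - (1-p)*log2(1-p) for p=0.4: 0.971
H_after for p=0.07: 0.3659
Reduction = 0.971 - 0.3659 = 0.605

0.605


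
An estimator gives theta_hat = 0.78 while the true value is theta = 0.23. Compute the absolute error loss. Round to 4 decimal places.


The absolute error loss is |theta_hat - theta|
= |0.78 - 0.23|
= 0.55

0.55


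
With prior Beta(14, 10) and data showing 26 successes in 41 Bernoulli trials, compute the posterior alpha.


Conjugate update: alpha_posterior = alpha_prior + k
= 14 + 26 = 40

40


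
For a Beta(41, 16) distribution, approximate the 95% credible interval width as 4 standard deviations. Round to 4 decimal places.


Variance of Beta(a,b) = ab / ((a+b)^2 * (a+b+1))
= 41*16 / ((57)^2 * 58)
= 0.0035
SD = sqrt(0.0035) = 0.059
Width = 4 * SD = 0.236

0.236


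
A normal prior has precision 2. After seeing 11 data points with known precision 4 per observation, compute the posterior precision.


In the conjugate normal model, precisions add:
tau_posterior = tau_prior + n * tau_data
= 2 + 11*4 = 46

46


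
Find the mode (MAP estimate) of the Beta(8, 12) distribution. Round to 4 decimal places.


For Beta(a,b) with a,b > 1:
Mode = (a-1)/(a+b-2) = (8-1)/(20-2)
= 7/18 = 0.3889

0.3889


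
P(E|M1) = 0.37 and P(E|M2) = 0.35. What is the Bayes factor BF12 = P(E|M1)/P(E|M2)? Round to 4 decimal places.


Bayes factor BF12 = P(E|M1) / P(E|M2)
= 0.37 / 0.35
= 1.0571

1.0571


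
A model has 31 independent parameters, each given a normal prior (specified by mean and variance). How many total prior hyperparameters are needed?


Each normal prior needs 2 hyperparameters (mean and variance).
Total = 2 * 31 = 62

62


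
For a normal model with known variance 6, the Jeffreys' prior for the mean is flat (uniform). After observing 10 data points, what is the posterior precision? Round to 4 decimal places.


Jeffreys' prior for normal mean (known variance) is flat.
Prior precision = 0.
Posterior precision = prior_prec + n/sigma^2 = 0 + 10/6
= 1.6667

1.6667


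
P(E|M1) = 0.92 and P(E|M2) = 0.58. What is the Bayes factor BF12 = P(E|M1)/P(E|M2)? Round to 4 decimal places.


Bayes factor BF12 = P(E|M1) / P(E|M2)
= 0.92 / 0.58
= 1.5862

1.5862


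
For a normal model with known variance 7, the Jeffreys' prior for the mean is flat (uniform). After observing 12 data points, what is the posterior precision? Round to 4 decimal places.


Jeffreys' prior for normal mean (known variance) is flat.
Prior precision = 0.
Posterior precision = prior_prec + n/sigma^2 = 0 + 12/7
= 1.7143

1.7143


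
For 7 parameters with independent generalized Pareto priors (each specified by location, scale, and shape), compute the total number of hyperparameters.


A generalized Pareto prior has 3 hyperparameters per parameter.
Total = 7 * 3 = 21

21


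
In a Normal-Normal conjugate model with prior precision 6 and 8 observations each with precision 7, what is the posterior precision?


Posterior precision = prior precision + n * observation precision
= 6 + 8 * 7
= 6 + 56 = 62

62


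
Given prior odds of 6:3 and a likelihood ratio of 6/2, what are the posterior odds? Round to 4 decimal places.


Posterior odds = prior odds * LR
Prior odds = 6/3 = 2.0
LR = 6/2 = 3.0
Posterior odds = 2.0 * 3.0 = 6.0

6.0


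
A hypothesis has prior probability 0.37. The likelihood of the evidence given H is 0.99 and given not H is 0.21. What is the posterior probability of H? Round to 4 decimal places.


Using Bayes' theorem:
P(E) = 0.37 * 0.99 + 0.63 * 0.21
P(E) = 0.4986
P(H|E) = (0.37 * 0.99) / 0.4986 = 0.7347

0.7347


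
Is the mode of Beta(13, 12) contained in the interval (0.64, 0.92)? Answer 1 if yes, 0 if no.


Mode = (a-1)/(a+b-2) = 12/23 = 0.5217
Interval: (0.64, 0.92)
Contains mode? 0

0


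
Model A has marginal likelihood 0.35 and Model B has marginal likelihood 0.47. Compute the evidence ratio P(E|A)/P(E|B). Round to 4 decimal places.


Evidence ratio = P(E|A) / P(E|B)
= 0.35 / 0.47
= 0.7447

0.7447


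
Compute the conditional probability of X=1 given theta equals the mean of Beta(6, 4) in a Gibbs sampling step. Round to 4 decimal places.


Mean of Beta(6, 4) = 0.6
P(X=1 | theta=0.6) = 0.6

0.6
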